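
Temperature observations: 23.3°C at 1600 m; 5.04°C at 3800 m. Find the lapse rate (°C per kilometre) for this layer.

Γ = −ΔT/Δz = (23.3 − 5.04) / (3800 − 1600) m
  = 18.26°C / 2.2 km = 8.3°C/km

8.3°C/km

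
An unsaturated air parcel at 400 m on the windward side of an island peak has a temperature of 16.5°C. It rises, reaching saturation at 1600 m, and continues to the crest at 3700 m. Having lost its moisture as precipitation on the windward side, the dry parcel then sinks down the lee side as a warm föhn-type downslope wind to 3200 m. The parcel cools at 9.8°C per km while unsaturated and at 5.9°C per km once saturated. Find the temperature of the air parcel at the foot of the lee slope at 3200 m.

From 400 m to 1600 m (dry): cools by 9.8 × 1.2 = 11.76°C, giving 4.74°C.
From 1600 m to 3700 m (saturated): cools by 5.9 × 2.1 = 12.39°C, giving -7.65°C.
From 3700 m to 3200 m (dry descent): warms by 9.8 × 0.5 = 4.9°C, giving -2.75°C.

-2.75°C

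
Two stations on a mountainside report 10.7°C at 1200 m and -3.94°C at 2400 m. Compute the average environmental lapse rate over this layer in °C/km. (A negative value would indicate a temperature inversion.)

12.2°C/km

Γ = −ΔT/Δz = (10.7 − (-3.94)) / (2400 − 1200) m
  = 14.64°C / 1.2 km = 12.2°C/km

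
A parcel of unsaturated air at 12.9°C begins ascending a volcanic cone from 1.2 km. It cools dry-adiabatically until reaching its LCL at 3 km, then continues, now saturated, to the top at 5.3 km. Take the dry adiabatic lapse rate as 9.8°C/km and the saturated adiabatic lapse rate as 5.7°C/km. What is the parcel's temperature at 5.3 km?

-17.85°C

1200 → 3000 m (dry, 9.8°C/km): ΔT = -9.8 × 1.8 = -17.64°C → T = -4.74°C
3000 → 5300 m (saturated, 5.7°C/km): ΔT = -5.7 × 2.3 = -13.11°C → T = -17.85°C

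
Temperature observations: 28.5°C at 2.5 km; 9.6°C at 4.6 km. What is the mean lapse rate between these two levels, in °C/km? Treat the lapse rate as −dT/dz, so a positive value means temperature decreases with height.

9°C/km

Γ = −ΔT/Δz = (28.5 − 9.6) / (4600 − 2500) m
  = 18.9°C / 2.1 km = 9°C/km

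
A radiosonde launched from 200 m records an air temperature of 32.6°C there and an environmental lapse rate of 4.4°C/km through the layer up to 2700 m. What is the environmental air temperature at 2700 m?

200 → 2700 m (environmental, 4.4°C/km): ΔT = -4.4 × 2.5 = -11°C → T = 21.6°C

21.6°C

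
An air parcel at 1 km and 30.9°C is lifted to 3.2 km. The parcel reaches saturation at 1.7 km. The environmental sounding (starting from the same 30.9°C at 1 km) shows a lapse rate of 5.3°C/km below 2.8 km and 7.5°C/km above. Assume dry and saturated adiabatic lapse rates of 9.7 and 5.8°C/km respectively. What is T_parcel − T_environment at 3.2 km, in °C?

Parcel:
  From 1000 m to 1700 m (dry): cools by 9.7 × 0.7 = 6.79°C, giving 24.11°C.
  From 1700 m to 3200 m (saturated): cools by 5.8 × 1.5 = 8.7°C, giving 15.41°C.
Environment:
  From 1000 m to 2800 m (environment, lower layer): cools by 5.3 × 1.8 = 9.54°C, giving 21.36°C.
  From 2800 m to 3200 m (environment, upper layer): cools by 7.5 × 0.4 = 3°C, giving 18.36°C.
T_parcel − T_env = 15.41 − 18.36 = -2.95°C

-2.95°C (parcel cooler than environment)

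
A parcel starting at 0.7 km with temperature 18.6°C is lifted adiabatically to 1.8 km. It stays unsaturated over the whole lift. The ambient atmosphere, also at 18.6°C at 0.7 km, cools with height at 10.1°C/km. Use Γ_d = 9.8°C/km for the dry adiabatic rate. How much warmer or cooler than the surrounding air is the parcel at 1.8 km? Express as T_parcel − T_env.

+0.33°C (parcel warmer than environment)

Parcel:
  From 700 m to 1800 m (dry): cools by 9.8 × 1.1 = 10.78°C, giving 7.82°C.
Environment:
  From 700 m to 1800 m (environment): cools by 10.1 × 1.1 = 11.11°C, giving 7.49°C.
T_parcel − T_env = 7.82 − 7.49 = +0.33°C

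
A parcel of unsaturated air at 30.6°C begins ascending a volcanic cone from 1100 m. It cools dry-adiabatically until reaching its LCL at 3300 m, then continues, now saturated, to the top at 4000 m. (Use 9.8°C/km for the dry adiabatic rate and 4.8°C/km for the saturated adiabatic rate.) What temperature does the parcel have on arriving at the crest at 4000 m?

1100–3300 m, dry: Δz = 2.2 km ⇒ ΔT = -21.56°C; T = 9.04°C
3300–4000 m, saturated: Δz = 0.7 km ⇒ ΔT = -3.36°C; T = 5.68°C

5.68°C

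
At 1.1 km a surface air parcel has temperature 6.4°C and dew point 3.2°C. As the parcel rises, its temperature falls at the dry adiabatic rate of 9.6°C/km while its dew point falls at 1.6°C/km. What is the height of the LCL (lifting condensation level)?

1.5 km

T and T_d converge at 9.6 − 1.6 = 8°C per km
Height above start = (6.4 − 3.2) / 8 = 0.4 km
LCL altitude = 1100 m + 400 m = 1500 m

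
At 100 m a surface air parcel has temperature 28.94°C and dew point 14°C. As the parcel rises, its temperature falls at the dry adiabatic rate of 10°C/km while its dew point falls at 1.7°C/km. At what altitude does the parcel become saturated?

T and T_d converge at 10 − 1.7 = 8.3°C per km
Height above start = (28.94 − 14) / 8.3 = 1.8 km
LCL altitude = 100 m + 1800 m = 1900 m

1900 m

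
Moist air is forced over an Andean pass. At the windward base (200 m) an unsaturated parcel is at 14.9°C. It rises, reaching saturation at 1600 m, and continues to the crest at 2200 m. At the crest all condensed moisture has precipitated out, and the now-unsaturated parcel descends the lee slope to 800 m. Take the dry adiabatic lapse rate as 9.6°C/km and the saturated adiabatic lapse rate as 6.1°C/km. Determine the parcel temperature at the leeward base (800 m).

200–1600 m, dry: Δz = 1.4 km ⇒ ΔT = -13.44°C; T = 1.46°C
1600–2200 m, saturated: Δz = 0.6 km ⇒ ΔT = -3.66°C; T = -2.2°C
2200–800 m, dry descent: Δz = 1.4 km ⇒ ΔT = +13.44°C; T = 11.24°C

11.24°C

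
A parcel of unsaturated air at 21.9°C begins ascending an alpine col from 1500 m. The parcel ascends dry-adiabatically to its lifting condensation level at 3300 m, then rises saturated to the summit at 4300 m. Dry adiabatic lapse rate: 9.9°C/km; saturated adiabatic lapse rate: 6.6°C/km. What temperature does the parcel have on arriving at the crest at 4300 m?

From 1500 m to 3300 m (dry): cools by 9.9 × 1.8 = 17.82°C, giving 4.08°C.
From 3300 m to 4300 m (saturated): cools by 6.6 × 1 = 6.6°C, giving -2.52°C.

-2.52°C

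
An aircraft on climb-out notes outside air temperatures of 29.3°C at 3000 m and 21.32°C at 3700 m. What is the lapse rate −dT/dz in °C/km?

Γ = −ΔT/Δz = (29.3 − 21.32) / (3700 − 3000) m
  = 7.98°C / 0.7 km = 11.4°C/km

11.4°C/km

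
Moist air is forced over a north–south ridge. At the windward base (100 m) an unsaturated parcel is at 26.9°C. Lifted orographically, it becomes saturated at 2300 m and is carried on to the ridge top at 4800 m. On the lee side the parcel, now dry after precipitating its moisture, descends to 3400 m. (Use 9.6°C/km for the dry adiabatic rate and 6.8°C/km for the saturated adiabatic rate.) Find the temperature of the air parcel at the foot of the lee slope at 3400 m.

2.22°C

From 100 m to 2300 m (dry): cools by 9.6 × 2.2 = 21.12°C, giving 5.78°C.
From 2300 m to 4800 m (saturated): cools by 6.8 × 2.5 = 17°C, giving -11.22°C.
From 4800 m to 3400 m (dry descent): warms by 9.6 × 1.4 = 13.44°C, giving 2.22°C.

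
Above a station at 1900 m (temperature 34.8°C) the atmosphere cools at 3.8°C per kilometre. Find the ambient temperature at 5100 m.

22.64°C

1900 → 5100 m (environmental, 3.8°C/km): ΔT = -3.8 × 3.2 = -12.16°C → T = 22.64°C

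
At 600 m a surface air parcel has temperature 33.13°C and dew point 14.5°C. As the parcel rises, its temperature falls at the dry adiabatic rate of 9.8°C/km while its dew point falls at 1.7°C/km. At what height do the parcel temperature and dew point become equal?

T and T_d converge at 9.8 − 1.7 = 8.1°C per km
Height above start = (33.13 − 14.5) / 8.1 = 2.3 km
LCL altitude = 600 m + 2300 m = 2900 m

2900 m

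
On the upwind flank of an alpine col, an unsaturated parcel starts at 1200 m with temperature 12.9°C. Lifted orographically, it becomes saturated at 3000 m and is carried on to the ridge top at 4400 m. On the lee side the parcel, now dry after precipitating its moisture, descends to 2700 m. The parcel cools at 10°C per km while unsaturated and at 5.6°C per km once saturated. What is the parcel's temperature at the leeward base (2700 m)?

4.06°C

1200–3000 m, dry: Δz = 1.8 km ⇒ ΔT = -18°C; T = -5.1°C
3000–4400 m, saturated: Δz = 1.4 km ⇒ ΔT = -7.84°C; T = -12.94°C
4400–2700 m, dry descent: Δz = 1.7 km ⇒ ΔT = +17°C; T = 4.06°C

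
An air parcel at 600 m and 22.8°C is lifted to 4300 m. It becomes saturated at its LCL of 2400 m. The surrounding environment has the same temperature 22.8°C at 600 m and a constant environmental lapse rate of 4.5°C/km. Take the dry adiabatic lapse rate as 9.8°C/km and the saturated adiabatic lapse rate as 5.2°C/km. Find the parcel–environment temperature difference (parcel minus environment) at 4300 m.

-10.87°C (parcel cooler than environment)

Parcel:
  600–2400 m, dry: Δz = 1.8 km ⇒ ΔT = -17.64°C; T = 5.16°C
  2400–4300 m, saturated: Δz = 1.9 km ⇒ ΔT = -9.88°C; T = -4.72°C
Environment:
  600–4300 m, environment: Δz = 3.7 km ⇒ ΔT = -16.65°C; T = 6.15°C
T_parcel − T_env = -4.72 − 6.15 = -10.87°C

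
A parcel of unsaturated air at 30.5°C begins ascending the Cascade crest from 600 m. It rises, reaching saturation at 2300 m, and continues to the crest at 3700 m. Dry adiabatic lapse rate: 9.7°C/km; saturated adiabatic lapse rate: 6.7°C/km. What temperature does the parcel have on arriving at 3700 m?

4.63°C

From 600 m to 2300 m (dry): cools by 9.7 × 1.7 = 16.49°C, giving 14.01°C.
From 2300 m to 3700 m (saturated): cools by 6.7 × 1.4 = 9.38°C, giving 4.63°C.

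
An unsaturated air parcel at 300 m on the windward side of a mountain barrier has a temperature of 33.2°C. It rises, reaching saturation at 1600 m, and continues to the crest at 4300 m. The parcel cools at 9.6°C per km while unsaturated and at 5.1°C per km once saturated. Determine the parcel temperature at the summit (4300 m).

6.95°C

Dry to 1600 m: -9.6 × 1.3 km = -12.48°C, so T = 20.72°C.
Saturated to 4300 m: -5.1 × 2.7 km = -13.77°C, so T = 6.95°C.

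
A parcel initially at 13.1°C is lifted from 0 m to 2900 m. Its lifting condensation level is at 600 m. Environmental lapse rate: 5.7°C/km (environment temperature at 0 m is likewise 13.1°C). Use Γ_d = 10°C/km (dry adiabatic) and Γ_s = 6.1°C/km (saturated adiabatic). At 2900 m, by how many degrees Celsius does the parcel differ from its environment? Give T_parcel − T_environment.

-3.5°C (parcel cooler than environment)

Parcel:
  0–600 m, dry: Δz = 0.6 km ⇒ ΔT = -6°C; T = 7.1°C
  600–2900 m, saturated: Δz = 2.3 km ⇒ ΔT = -14.03°C; T = -6.93°C
Environment:
  0–2900 m, environment: Δz = 2.9 km ⇒ ΔT = -16.53°C; T = -3.43°C
T_parcel − T_env = -6.93 − (-3.43) = -3.5°C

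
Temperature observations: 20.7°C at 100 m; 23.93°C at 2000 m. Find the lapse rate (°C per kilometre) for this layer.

Γ = −ΔT/Δz = (20.7 − 23.93) / (2000 − 100) m
  = -3.23°C / 1.9 km = -1.7°C/km

-1.7°C/km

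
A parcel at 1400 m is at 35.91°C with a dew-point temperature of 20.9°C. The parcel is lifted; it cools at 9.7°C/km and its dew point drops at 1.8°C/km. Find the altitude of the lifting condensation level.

T and T_d converge at 9.7 − 1.8 = 7.9°C per km
Height above start = (35.91 − 20.9) / 7.9 = 1.9 km
LCL altitude = 1400 m + 1900 m = 3300 m

3300 m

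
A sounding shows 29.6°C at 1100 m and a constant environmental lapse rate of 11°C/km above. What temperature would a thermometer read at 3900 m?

-1.2°C

1100–3900 m, environmental: Δz = 2.8 km ⇒ ΔT = -30.8°C; T = -1.2°C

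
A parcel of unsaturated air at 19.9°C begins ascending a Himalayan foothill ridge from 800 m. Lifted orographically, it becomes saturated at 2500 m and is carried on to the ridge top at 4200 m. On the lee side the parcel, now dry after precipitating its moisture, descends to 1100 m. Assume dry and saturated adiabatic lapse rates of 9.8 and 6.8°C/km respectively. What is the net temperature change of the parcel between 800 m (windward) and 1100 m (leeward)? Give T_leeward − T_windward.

+2.16°C

800 → 2500 m (dry, 9.8°C/km): ΔT = -9.8 × 1.7 = -16.66°C → T = 3.24°C
2500 → 4200 m (saturated, 6.8°C/km): ΔT = -6.8 × 1.7 = -11.56°C → T = -8.32°C
4200 → 1100 m (dry descent, 9.8°C/km): ΔT = +9.8 × 3.1 = +30.38°C → T = 22.06°C
Net change vs windward start: 22.06 − 19.9 = +2.16°C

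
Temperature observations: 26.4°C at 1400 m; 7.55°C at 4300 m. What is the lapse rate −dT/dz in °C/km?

Γ = −ΔT/Δz = (26.4 − 7.55) / (4300 − 1400) m
  = 18.85°C / 2.9 km = 6.5°C/km

6.5°C/km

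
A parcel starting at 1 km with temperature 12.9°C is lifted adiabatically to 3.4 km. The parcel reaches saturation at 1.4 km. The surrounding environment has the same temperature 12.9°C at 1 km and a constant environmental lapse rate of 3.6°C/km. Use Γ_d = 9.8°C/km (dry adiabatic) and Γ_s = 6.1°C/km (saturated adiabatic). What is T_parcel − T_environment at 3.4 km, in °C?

-7.48°C (parcel cooler than environment)

Parcel:
  1000 → 1400 m (dry, 9.8°C/km): ΔT = -9.8 × 0.4 = -3.92°C → T = 8.98°C
  1400 → 3400 m (saturated, 6.1°C/km): ΔT = -6.1 × 2 = -12.2°C → T = -3.22°C
Environment:
  1000 → 3400 m (environment, 3.6°C/km): ΔT = -3.6 × 2.4 = -8.64°C → T = 4.26°C
T_parcel − T_env = -3.22 − 4.26 = -7.48°C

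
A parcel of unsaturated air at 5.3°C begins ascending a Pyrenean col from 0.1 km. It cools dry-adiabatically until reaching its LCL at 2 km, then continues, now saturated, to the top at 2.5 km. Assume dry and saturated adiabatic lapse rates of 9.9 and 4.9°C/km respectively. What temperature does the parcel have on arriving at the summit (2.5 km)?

-15.96°C

100 → 2000 m (dry, 9.9°C/km): ΔT = -9.9 × 1.9 = -18.81°C → T = -13.51°C
2000 → 2500 m (saturated, 4.9°C/km): ΔT = -4.9 × 0.5 = -2.45°C → T = -15.96°C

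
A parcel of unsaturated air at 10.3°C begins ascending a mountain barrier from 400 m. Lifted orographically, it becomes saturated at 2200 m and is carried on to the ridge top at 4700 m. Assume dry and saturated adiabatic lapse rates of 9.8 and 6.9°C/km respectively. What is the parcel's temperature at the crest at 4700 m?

-24.59°C

From 400 m to 2200 m (dry): cools by 9.8 × 1.8 = 17.64°C, giving -7.34°C.
From 2200 m to 4700 m (saturated): cools by 6.9 × 2.5 = 17.25°C, giving -24.59°C.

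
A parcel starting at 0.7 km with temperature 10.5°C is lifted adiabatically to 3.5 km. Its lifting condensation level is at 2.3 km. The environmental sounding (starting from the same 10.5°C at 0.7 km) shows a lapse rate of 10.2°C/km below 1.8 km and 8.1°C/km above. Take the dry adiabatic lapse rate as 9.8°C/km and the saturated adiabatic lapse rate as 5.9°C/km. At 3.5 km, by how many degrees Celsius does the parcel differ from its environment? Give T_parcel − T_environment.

Parcel:
  From 700 m to 2300 m (dry): cools by 9.8 × 1.6 = 15.68°C, giving -5.18°C.
  From 2300 m to 3500 m (saturated): cools by 5.9 × 1.2 = 7.08°C, giving -12.26°C.
Environment:
  From 700 m to 1800 m (environment, lower layer): cools by 10.2 × 1.1 = 11.22°C, giving -0.72°C.
  From 1800 m to 3500 m (environment, upper layer): cools by 8.1 × 1.7 = 13.77°C, giving -14.49°C.
T_parcel − T_env = -12.26 − (-14.49) = +2.23°C

+2.23°C (parcel warmer than environment)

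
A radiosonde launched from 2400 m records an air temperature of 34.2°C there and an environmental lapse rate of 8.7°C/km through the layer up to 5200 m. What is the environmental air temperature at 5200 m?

9.84°C

2400 → 5200 m (environmental, 8.7°C/km): ΔT = -8.7 × 2.8 = -24.36°C → T = 9.84°C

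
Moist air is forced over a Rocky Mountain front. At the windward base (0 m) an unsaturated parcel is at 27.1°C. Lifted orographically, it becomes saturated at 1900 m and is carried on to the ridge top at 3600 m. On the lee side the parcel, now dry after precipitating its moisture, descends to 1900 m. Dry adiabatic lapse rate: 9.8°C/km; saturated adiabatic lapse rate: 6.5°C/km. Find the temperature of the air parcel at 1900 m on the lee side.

14.09°C

0–1900 m, dry: Δz = 1.9 km ⇒ ΔT = -18.62°C; T = 8.48°C
1900–3600 m, saturated: Δz = 1.7 km ⇒ ΔT = -11.05°C; T = -2.57°C
3600–1900 m, dry descent: Δz = 1.7 km ⇒ ΔT = +16.66°C; T = 14.09°C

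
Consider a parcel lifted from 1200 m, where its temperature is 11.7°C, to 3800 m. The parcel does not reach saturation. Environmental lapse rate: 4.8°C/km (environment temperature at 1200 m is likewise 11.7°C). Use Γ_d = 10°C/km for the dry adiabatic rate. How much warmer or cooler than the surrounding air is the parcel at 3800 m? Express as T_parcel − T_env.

Parcel:
  From 1200 m to 3800 m (dry): cools by 10 × 2.6 = 26°C, giving -14.3°C.
Environment:
  From 1200 m to 3800 m (environment): cools by 4.8 × 2.6 = 12.48°C, giving -0.78°C.
T_parcel − T_env = -14.3 − (-0.78) = -13.52°C

-13.52°C (parcel cooler than environment)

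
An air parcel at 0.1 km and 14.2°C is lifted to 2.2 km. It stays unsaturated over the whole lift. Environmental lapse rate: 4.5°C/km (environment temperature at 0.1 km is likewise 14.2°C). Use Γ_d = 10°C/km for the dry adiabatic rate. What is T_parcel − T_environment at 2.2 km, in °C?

Parcel:
  100–2200 m, dry: Δz = 2.1 km ⇒ ΔT = -21°C; T = -6.8°C
Environment:
  100–2200 m, environment: Δz = 2.1 km ⇒ ΔT = -9.45°C; T = 4.75°C
T_parcel − T_env = -6.8 − 4.75 = -11.55°C

-11.55°C (parcel cooler than environment)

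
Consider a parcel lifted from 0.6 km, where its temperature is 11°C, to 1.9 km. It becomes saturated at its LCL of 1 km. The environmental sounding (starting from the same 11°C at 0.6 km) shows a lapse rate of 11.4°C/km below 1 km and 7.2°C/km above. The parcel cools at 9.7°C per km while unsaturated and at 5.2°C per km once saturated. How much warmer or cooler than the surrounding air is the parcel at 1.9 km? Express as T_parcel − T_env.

Parcel:
  600–1000 m, dry: Δz = 0.4 km ⇒ ΔT = -3.88°C; T = 7.12°C
  1000–1900 m, saturated: Δz = 0.9 km ⇒ ΔT = -4.68°C; T = 2.44°C
Environment:
  600–1000 m, environment, lower layer: Δz = 0.4 km ⇒ ΔT = -4.56°C; T = 6.44°C
  1000–1900 m, environment, upper layer: Δz = 0.9 km ⇒ ΔT = -6.48°C; T = -0.04°C
T_parcel − T_env = 2.44 − (-0.04) = +2.48°C

+2.48°C (parcel warmer than environment)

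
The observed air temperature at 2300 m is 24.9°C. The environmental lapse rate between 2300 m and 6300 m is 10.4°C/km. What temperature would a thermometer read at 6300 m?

-16.7°C

2300 → 6300 m (environmental, 10.4°C/km): ΔT = -10.4 × 4 = -41.6°C → T = -16.7°C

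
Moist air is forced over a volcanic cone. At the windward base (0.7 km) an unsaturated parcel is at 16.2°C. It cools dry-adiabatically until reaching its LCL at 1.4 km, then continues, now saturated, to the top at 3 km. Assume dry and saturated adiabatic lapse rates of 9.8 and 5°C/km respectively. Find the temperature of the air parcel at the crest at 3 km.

1.34°C

Dry to 1400 m: -9.8 × 0.7 km = -6.86°C, so T = 9.34°C.
Saturated to 3000 m: -5 × 1.6 km = -8°C, so T = 1.34°C.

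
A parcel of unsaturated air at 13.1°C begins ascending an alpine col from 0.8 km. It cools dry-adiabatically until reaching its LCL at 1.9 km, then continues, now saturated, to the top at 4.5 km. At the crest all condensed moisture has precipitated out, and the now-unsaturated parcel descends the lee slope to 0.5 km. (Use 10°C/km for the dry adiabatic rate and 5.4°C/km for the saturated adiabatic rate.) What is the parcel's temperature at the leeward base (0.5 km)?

From 800 m to 1900 m (dry): cools by 10 × 1.1 = 11°C, giving 2.1°C.
From 1900 m to 4500 m (saturated): cools by 5.4 × 2.6 = 14.04°C, giving -11.94°C.
From 4500 m to 500 m (dry descent): warms by 10 × 4 = 40°C, giving 28.06°C.

28.06°C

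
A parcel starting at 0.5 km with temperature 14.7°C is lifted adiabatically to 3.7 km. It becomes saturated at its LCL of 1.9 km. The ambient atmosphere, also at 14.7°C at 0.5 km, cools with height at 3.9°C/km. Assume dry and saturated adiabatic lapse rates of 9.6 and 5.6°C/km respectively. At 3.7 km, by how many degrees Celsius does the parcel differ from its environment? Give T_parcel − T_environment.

-11.04°C (parcel cooler than environment)

Parcel:
  500 → 1900 m (dry, 9.6°C/km): ΔT = -9.6 × 1.4 = -13.44°C → T = 1.26°C
  1900 → 3700 m (saturated, 5.6°C/km): ΔT = -5.6 × 1.8 = -10.08°C → T = -8.82°C
Environment:
  500 → 3700 m (environment, 3.9°C/km): ΔT = -3.9 × 3.2 = -12.48°C → T = 2.22°C
T_parcel − T_env = -8.82 − 2.22 = -11.04°C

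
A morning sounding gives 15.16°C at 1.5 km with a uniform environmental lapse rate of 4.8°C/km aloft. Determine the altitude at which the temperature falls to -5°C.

5.7 km

Height above start = (15.16 − (-5)) / 4.8 = 4.2 km
Altitude = 1500 m + 4200 m = 5700 m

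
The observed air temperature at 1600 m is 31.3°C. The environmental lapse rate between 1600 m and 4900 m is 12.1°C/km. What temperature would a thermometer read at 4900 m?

-8.63°C

1600 → 4900 m (environmental, 12.1°C/km): ΔT = -12.1 × 3.3 = -39.93°C → T = -8.63°C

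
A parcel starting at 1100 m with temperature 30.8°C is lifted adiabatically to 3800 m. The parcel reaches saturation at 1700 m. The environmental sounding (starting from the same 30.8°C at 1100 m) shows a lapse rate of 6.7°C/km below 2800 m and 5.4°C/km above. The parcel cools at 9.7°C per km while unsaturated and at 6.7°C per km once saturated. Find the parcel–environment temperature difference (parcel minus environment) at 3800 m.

-3.1°C (parcel cooler than environment)

Parcel:
  1100–1700 m, dry: Δz = 0.6 km ⇒ ΔT = -5.82°C; T = 24.98°C
  1700–3800 m, saturated: Δz = 2.1 km ⇒ ΔT = -14.07°C; T = 10.91°C
Environment:
  1100–2800 m, environment, lower layer: Δz = 1.7 km ⇒ ΔT = -11.39°C; T = 19.41°C
  2800–3800 m, environment, upper layer: Δz = 1 km ⇒ ΔT = -5.4°C; T = 14.01°C
T_parcel − T_env = 10.91 − 14.01 = -3.1°C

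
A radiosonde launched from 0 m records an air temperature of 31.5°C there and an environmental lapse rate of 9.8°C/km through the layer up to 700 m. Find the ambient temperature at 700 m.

0–700 m, environmental: Δz = 0.7 km ⇒ ΔT = -6.86°C; T = 24.64°C

24.64°C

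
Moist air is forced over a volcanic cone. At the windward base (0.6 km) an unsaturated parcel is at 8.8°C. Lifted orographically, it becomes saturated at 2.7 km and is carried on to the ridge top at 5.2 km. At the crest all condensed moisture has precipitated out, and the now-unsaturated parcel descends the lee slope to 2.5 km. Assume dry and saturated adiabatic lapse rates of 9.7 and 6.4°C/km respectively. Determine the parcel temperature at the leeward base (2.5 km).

Dry to 2700 m: -9.7 × 2.1 km = -20.37°C, so T = -11.57°C.
Saturated to 5200 m: -6.4 × 2.5 km = -16°C, so T = -27.57°C.
Dry descent to 2500 m: +9.7 × 2.7 km = +26.19°C, so T = -1.38°C.

-1.38°C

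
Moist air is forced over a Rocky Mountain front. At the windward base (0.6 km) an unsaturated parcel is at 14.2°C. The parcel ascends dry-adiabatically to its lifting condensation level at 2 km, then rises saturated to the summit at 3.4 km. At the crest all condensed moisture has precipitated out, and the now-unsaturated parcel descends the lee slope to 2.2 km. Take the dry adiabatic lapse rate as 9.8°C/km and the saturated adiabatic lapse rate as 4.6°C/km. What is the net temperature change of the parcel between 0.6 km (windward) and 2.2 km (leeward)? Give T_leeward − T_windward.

600–2000 m, dry: Δz = 1.4 km ⇒ ΔT = -13.72°C; T = 0.48°C
2000–3400 m, saturated: Δz = 1.4 km ⇒ ΔT = -6.44°C; T = -5.96°C
3400–2200 m, dry descent: Δz = 1.2 km ⇒ ΔT = +11.76°C; T = 5.8°C
Net change vs windward start: 5.8 − 14.2 = -8.4°C

-8.4°C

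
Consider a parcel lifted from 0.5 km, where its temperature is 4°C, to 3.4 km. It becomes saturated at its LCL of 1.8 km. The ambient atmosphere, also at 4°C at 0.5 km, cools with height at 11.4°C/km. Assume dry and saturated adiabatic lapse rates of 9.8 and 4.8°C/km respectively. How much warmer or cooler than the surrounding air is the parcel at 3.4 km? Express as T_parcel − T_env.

+12.64°C (parcel warmer than environment)

Parcel:
  500 → 1800 m (dry, 9.8°C/km): ΔT = -9.8 × 1.3 = -12.74°C → T = -8.74°C
  1800 → 3400 m (saturated, 4.8°C/km): ΔT = -4.8 × 1.6 = -7.68°C → T = -16.42°C
Environment:
  500 → 3400 m (environment, 11.4°C/km): ΔT = -11.4 × 2.9 = -33.06°C → T = -29.06°C
T_parcel − T_env = -16.42 − (-29.06) = +12.64°C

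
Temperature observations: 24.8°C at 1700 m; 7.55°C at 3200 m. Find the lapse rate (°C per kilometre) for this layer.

11.5°C/km

Γ = −ΔT/Δz = (24.8 − 7.55) / (3200 − 1700) m
  = 17.25°C / 1.5 km = 11.5°C/km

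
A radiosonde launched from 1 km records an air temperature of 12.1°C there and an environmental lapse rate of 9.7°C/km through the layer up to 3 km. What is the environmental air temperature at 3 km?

-7.3°C

1000–3000 m, environmental: Δz = 2 km ⇒ ΔT = -19.4°C; T = -7.3°C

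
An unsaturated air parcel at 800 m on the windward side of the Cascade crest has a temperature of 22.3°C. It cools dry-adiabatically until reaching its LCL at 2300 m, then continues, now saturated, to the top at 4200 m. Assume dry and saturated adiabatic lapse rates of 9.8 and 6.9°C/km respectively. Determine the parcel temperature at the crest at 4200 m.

800–2300 m, dry: Δz = 1.5 km ⇒ ΔT = -14.7°C; T = 7.6°C
2300–4200 m, saturated: Δz = 1.9 km ⇒ ΔT = -13.11°C; T = -5.51°C

-5.51°C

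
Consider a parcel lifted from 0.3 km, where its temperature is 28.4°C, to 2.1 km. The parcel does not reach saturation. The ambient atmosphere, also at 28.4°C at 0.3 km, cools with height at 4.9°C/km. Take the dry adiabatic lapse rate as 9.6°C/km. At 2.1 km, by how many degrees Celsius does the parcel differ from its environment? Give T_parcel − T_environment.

Parcel:
  From 300 m to 2100 m (dry): cools by 9.6 × 1.8 = 17.28°C, giving 11.12°C.
Environment:
  From 300 m to 2100 m (environment): cools by 4.9 × 1.8 = 8.82°C, giving 19.58°C.
T_parcel − T_env = 11.12 − 19.58 = -8.46°C

-8.46°C (parcel cooler than environment)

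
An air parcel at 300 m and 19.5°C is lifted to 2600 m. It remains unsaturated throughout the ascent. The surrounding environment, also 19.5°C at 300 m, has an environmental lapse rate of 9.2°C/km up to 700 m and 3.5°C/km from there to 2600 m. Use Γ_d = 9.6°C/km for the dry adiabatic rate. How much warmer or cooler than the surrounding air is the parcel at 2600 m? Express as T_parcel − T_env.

-11.75°C (parcel cooler than environment)

Parcel:
  From 300 m to 2600 m (dry): cools by 9.6 × 2.3 = 22.08°C, giving -2.58°C.
Environment:
  From 300 m to 700 m (environment, lower layer): cools by 9.2 × 0.4 = 3.68°C, giving 15.82°C.
  From 700 m to 2600 m (environment, upper layer): cools by 3.5 × 1.9 = 6.65°C, giving 9.17°C.
T_parcel − T_env = -2.58 − 9.17 = -11.75°C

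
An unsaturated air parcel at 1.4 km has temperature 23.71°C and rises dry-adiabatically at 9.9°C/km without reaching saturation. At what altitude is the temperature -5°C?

Height above start = (23.71 − (-5)) / 9.9 = 2.9 km
Altitude = 1400 m + 2900 m = 4300 m

4.3 km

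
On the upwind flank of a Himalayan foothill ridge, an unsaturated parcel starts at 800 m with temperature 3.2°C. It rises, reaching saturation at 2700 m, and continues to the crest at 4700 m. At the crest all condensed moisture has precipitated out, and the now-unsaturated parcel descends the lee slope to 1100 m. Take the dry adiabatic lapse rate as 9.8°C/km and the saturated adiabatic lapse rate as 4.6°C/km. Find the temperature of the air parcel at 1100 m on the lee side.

10.66°C

From 800 m to 2700 m (dry): cools by 9.8 × 1.9 = 18.62°C, giving -15.42°C.
From 2700 m to 4700 m (saturated): cools by 4.6 × 2 = 9.2°C, giving -24.62°C.
From 4700 m to 1100 m (dry descent): warms by 9.8 × 3.6 = 35.28°C, giving 10.66°C.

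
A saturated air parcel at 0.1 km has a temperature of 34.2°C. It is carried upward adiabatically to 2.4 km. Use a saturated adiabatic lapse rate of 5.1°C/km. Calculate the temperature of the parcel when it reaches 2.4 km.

22.47°C

100–2400 m, saturated adiabatic: Δz = 2.3 km ⇒ ΔT = -11.73°C; T = 22.47°C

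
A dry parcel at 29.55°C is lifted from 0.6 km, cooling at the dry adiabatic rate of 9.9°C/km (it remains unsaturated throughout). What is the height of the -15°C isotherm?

5.1 km

Height above start = (29.55 − (-15)) / 9.9 = 4.5 km
Altitude = 600 m + 4500 m = 5100 m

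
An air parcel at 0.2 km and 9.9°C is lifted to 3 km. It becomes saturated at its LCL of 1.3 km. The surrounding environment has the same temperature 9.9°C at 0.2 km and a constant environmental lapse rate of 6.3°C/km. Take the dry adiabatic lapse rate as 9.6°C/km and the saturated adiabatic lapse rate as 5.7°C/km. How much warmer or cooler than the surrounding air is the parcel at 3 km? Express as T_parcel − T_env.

Parcel:
  From 200 m to 1300 m (dry): cools by 9.6 × 1.1 = 10.56°C, giving -0.66°C.
  From 1300 m to 3000 m (saturated): cools by 5.7 × 1.7 = 9.69°C, giving -10.35°C.
Environment:
  From 200 m to 3000 m (environment): cools by 6.3 × 2.8 = 17.64°C, giving -7.74°C.
T_parcel − T_env = -10.35 − (-7.74) = -2.61°C

-2.61°C (parcel cooler than environment)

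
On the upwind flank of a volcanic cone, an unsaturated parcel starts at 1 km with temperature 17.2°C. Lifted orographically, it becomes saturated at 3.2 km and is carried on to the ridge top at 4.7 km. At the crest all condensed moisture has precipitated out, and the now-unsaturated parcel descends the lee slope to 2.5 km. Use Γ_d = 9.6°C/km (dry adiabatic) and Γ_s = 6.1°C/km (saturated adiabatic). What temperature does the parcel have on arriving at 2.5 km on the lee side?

8.05°C

From 1000 m to 3200 m (dry): cools by 9.6 × 2.2 = 21.12°C, giving -3.92°C.
From 3200 m to 4700 m (saturated): cools by 6.1 × 1.5 = 9.15°C, giving -13.07°C.
From 4700 m to 2500 m (dry descent): warms by 9.6 × 2.2 = 21.12°C, giving 8.05°C.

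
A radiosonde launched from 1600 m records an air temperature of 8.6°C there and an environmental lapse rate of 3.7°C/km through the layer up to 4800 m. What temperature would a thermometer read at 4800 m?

Environmental to 4800 m: -3.7 × 3.2 km = -11.84°C, so T = -3.24°C.

-3.24°C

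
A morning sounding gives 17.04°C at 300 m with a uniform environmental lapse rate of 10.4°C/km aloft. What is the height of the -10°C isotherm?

2900 m

Height above start = (17.04 − (-10)) / 10.4 = 2.6 km
Altitude = 300 m + 2600 m = 2900 m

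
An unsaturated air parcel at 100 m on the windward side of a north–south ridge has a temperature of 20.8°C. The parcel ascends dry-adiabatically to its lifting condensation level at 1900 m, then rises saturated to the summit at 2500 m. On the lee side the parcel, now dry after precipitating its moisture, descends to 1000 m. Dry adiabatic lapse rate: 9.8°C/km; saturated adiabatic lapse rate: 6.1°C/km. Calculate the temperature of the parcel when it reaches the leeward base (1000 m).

Dry to 1900 m: -9.8 × 1.8 km = -17.64°C, so T = 3.16°C.
Saturated to 2500 m: -6.1 × 0.6 km = -3.66°C, so T = -0.5°C.
Dry descent to 1000 m: +9.8 × 1.5 km = +14.7°C, so T = 14.2°C.

14.2°C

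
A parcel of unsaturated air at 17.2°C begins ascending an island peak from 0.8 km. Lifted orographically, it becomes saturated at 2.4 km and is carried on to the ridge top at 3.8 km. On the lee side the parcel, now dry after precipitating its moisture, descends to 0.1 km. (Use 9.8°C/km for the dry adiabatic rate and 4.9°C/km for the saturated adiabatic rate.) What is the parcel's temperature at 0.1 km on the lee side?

30.92°C

From 800 m to 2400 m (dry): cools by 9.8 × 1.6 = 15.68°C, giving 1.52°C.
From 2400 m to 3800 m (saturated): cools by 4.9 × 1.4 = 6.86°C, giving -5.34°C.
From 3800 m to 100 m (dry descent): warms by 9.8 × 3.7 = 36.26°C, giving 30.92°C.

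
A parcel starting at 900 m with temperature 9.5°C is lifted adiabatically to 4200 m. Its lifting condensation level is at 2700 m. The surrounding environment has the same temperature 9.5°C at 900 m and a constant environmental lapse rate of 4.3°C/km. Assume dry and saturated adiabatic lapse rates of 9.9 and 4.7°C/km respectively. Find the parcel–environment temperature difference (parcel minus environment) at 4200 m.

-10.68°C (parcel cooler than environment)

Parcel:
  Dry to 2700 m: -9.9 × 1.8 km = -17.82°C, so T = -8.32°C.
  Saturated to 4200 m: -4.7 × 1.5 km = -7.05°C, so T = -15.37°C.
Environment:
  Environment to 4200 m: -4.3 × 3.3 km = -14.19°C, so T = -4.69°C.
T_parcel − T_env = -15.37 − (-4.69) = -10.68°C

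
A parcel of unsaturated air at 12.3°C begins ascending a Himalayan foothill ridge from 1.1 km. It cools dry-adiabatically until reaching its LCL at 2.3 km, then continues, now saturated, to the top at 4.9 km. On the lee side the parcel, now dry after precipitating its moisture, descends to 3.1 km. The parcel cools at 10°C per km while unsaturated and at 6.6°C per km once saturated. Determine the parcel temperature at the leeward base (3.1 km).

From 1100 m to 2300 m (dry): cools by 10 × 1.2 = 12°C, giving 0.3°C.
From 2300 m to 4900 m (saturated): cools by 6.6 × 2.6 = 17.16°C, giving -16.86°C.
From 4900 m to 3100 m (dry descent): warms by 10 × 1.8 = 18°C, giving 1.14°C.

1.14°C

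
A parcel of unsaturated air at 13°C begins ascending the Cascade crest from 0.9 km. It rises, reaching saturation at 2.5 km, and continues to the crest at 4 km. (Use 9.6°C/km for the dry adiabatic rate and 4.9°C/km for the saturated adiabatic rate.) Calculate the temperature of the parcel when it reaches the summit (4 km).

From 900 m to 2500 m (dry): cools by 9.6 × 1.6 = 15.36°C, giving -2.36°C.
From 2500 m to 4000 m (saturated): cools by 4.9 × 1.5 = 7.35°C, giving -9.71°C.

-9.71°C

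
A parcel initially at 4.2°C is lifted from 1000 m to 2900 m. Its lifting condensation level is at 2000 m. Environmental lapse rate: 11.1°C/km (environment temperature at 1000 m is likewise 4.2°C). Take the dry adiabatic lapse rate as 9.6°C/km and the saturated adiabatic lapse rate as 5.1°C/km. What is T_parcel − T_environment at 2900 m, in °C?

+6.9°C (parcel warmer than environment)

Parcel:
  1000–2000 m, dry: Δz = 1 km ⇒ ΔT = -9.6°C; T = -5.4°C
  2000–2900 m, saturated: Δz = 0.9 km ⇒ ΔT = -4.59°C; T = -9.99°C
Environment:
  1000–2900 m, environment: Δz = 1.9 km ⇒ ΔT = -21.09°C; T = -16.89°C
T_parcel − T_env = -9.99 − (-16.89) = +6.9°C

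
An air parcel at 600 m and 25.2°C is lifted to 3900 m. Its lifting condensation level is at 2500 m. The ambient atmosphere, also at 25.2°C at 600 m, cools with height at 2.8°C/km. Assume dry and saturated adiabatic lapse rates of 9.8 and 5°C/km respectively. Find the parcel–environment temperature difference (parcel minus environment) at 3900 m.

Parcel:
  From 600 m to 2500 m (dry): cools by 9.8 × 1.9 = 18.62°C, giving 6.58°C.
  From 2500 m to 3900 m (saturated): cools by 5 × 1.4 = 7°C, giving -0.42°C.
Environment:
  From 600 m to 3900 m (environment): cools by 2.8 × 3.3 = 9.24°C, giving 15.96°C.
T_parcel − T_env = -0.42 − 15.96 = -16.38°C

-16.38°C (parcel cooler than environment)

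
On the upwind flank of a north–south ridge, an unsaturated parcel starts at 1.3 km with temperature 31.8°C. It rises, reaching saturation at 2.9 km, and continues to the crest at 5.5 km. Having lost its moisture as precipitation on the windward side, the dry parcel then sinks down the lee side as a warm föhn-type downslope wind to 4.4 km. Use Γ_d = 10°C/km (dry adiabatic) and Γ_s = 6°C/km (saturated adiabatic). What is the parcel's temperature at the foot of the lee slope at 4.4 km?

1300–2900 m, dry: Δz = 1.6 km ⇒ ΔT = -16°C; T = 15.8°C
2900–5500 m, saturated: Δz = 2.6 km ⇒ ΔT = -15.6°C; T = 0.2°C
5500–4400 m, dry descent: Δz = 1.1 km ⇒ ΔT = +11°C; T = 11.2°C

11.2°C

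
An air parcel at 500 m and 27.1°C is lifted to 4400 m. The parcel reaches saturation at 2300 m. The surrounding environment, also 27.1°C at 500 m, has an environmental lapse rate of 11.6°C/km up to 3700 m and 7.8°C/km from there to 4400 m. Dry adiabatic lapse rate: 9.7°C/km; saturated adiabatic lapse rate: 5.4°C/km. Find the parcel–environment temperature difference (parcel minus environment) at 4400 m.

Parcel:
  500 → 2300 m (dry, 9.7°C/km): ΔT = -9.7 × 1.8 = -17.46°C → T = 9.64°C
  2300 → 4400 m (saturated, 5.4°C/km): ΔT = -5.4 × 2.1 = -11.34°C → T = -1.7°C
Environment:
  500 → 3700 m (environment, lower layer, 11.6°C/km): ΔT = -11.6 × 3.2 = -37.12°C → T = -10.02°C
  3700 → 4400 m (environment, upper layer, 7.8°C/km): ΔT = -7.8 × 0.7 = -5.46°C → T = -15.48°C
T_parcel − T_env = -1.7 − (-15.48) = +13.78°C

+13.78°C (parcel warmer than environment)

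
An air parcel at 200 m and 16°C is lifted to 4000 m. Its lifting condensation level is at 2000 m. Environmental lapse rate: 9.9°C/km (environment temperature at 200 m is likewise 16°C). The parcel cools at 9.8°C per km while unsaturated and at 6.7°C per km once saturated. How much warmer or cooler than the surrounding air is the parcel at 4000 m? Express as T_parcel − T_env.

Parcel:
  Dry to 2000 m: -9.8 × 1.8 km = -17.64°C, so T = -1.64°C.
  Saturated to 4000 m: -6.7 × 2 km = -13.4°C, so T = -15.04°C.
Environment:
  Environment to 4000 m: -9.9 × 3.8 km = -37.62°C, so T = -21.62°C.
T_parcel − T_env = -15.04 − (-21.62) = +6.58°C

+6.58°C (parcel warmer than environment)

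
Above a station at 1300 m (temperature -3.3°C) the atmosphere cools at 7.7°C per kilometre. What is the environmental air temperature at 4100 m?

-24.86°C

From 1300 m to 4100 m (environmental): cools by 7.7 × 2.8 = 21.56°C, giving -24.86°C.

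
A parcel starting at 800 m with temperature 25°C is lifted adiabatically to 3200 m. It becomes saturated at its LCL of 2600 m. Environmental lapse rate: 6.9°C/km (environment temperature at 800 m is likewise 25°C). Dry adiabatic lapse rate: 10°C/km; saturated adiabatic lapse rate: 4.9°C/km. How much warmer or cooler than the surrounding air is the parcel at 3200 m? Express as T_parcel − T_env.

-4.38°C (parcel cooler than environment)

Parcel:
  800 → 2600 m (dry, 10°C/km): ΔT = -10 × 1.8 = -18°C → T = 7°C
  2600 → 3200 m (saturated, 4.9°C/km): ΔT = -4.9 × 0.6 = -2.94°C → T = 4.06°C
Environment:
  800 → 3200 m (environment, 6.9°C/km): ΔT = -6.9 × 2.4 = -16.56°C → T = 8.44°C
T_parcel − T_env = 4.06 − 8.44 = -4.38°C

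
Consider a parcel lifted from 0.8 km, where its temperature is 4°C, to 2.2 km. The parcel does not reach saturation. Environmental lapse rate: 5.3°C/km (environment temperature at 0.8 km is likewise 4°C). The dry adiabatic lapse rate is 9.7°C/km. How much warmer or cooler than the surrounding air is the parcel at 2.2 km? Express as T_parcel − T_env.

-6.16°C (parcel cooler than environment)

Parcel:
  800–2200 m, dry: Δz = 1.4 km ⇒ ΔT = -13.58°C; T = -9.58°C
Environment:
  800–2200 m, environment: Δz = 1.4 km ⇒ ΔT = -7.42°C; T = -3.42°C
T_parcel − T_env = -9.58 − (-3.42) = -6.16°C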